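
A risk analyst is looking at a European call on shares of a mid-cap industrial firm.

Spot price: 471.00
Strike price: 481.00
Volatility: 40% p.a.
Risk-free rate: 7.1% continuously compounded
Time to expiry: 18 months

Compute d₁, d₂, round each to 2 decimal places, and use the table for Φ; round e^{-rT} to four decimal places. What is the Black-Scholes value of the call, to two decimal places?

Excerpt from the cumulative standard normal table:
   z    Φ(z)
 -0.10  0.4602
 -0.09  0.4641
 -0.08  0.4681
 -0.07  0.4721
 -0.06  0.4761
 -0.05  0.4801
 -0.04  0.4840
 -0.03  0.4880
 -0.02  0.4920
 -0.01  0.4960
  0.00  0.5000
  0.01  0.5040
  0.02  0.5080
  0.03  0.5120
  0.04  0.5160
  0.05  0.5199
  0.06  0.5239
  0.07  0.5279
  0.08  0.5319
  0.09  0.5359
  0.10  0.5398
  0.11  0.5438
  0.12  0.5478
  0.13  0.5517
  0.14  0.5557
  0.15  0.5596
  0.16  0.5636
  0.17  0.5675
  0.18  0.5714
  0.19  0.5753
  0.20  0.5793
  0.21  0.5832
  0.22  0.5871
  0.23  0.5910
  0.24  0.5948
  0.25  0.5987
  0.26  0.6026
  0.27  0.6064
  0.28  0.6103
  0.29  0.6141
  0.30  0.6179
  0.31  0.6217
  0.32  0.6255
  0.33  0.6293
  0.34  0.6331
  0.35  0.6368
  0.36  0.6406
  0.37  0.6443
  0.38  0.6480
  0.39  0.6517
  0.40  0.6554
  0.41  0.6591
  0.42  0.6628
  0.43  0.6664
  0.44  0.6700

108.03

σ√T = 0.4 × 1.2247 = 0.4899
ln(S/K) + (r + σ²/2)T = ln(471/481) + (0.071 + 0.4²/2)·1.5 = -0.0210 + 0.2265 = 0.2055
d₁ = 0.2055 / 0.4899 = 0.4195 → 0.42
d₂ = d₁ − σ√T = 0.4195 − 0.4899 = -0.0704 → -0.07
e^(−rT) = e^(−0.071·1.5) = 0.8990
C = 471·N(0.42) − 481·0.8990·N(-0.07) = 471·0.6628 − 481·0.8990·0.4721 = 312.1788 − 204.1450 = 108.0338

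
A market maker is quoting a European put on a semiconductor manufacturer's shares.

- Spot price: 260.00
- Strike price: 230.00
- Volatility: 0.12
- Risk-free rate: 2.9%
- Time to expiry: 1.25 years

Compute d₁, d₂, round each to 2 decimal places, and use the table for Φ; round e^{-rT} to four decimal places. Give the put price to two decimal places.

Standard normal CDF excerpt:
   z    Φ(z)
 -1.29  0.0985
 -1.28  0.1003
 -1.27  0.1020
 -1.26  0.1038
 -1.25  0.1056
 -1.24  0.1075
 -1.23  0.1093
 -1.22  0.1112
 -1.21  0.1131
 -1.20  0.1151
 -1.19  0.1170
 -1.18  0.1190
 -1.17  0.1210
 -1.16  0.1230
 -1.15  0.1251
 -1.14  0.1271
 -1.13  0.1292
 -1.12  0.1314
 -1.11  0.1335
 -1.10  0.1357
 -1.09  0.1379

σ√T = 0.12·√1.25 = 0.1342
d₁ = [ln(260/230) + (0.029 + 0.12²/2)·1.25] / 0.1342 = [0.1226 + 0.0453] / 0.1342 = 1.2511 which rounds to 1.25
d₂ = d₁ − σ√T = 1.2511 − 0.1342 = 1.1169 which rounds to 1.12
e^(−rT) = e^(−0.029·1.25) = 0.9644
P = 230·0.9644·N(-1.12) − 260·N(-1.25) = 230·0.9644·0.1314 − 260·0.1056 = 29.1461 − 27.4560 = 1.6901

1.69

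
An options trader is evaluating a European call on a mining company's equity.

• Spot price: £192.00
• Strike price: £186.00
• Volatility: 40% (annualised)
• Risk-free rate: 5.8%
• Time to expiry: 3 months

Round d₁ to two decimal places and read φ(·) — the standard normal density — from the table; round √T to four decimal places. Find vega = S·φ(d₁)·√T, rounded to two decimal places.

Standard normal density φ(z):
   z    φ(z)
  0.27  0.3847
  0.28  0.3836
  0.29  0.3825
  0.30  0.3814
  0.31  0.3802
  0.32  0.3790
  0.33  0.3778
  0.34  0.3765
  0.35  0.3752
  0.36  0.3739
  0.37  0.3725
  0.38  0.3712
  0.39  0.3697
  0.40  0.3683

36.27

T = 0.25;  σ√T = 0.2000
d₁ = [ln(192/186) + (0.058 + ½·0.4²)·0.25] / (σ√T) = (0.0317 + 0.0345) / 0.2000 = 0.3312 ⇒ 0.33
√T = √0.25 = 0.5000
φ(d₁) = φ(0.33) = 0.3778
vega = S·φ(d₁)·√T = 192·0.3778·0.5000 = 36.2688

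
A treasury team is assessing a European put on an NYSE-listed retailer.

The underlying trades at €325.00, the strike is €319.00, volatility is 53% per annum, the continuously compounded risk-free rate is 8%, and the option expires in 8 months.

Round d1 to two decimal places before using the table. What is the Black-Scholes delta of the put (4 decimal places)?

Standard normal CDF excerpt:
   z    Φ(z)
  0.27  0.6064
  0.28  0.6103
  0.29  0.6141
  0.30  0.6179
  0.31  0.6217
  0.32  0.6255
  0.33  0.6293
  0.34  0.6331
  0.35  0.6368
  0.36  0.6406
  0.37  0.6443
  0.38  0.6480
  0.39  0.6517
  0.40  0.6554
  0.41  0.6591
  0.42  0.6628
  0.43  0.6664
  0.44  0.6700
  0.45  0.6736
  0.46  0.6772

σ√T = 0.53 × 0.8165 = 0.4327
d₁ = [ln(325/319) + (0.08 + ½·0.53²)·0.6667] / (σ√T) = (0.0186 + 0.1470) / 0.4327 = 0.3827 ⇒ 0.38
N(d₁) = N(0.38) = 0.6480
Δ_put = N(d₁) − 1 = 0.6480 − 1 = -0.3520

-0.3520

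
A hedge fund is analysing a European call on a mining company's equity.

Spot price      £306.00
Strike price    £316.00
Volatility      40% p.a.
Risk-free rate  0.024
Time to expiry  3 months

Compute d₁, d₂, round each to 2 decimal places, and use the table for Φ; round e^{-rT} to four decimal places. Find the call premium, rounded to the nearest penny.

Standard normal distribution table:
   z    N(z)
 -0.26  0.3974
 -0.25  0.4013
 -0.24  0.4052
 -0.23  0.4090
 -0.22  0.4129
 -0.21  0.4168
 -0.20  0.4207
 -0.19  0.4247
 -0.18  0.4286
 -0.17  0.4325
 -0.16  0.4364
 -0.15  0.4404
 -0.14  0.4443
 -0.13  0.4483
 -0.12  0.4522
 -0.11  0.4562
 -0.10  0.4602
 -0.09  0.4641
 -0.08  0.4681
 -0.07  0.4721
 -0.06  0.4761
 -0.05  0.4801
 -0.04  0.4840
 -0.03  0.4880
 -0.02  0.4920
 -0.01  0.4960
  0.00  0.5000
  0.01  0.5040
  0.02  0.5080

σ√T = 0.4 × 0.5000 = 0.2000
ln(S/K) + (r + σ²/2)T = ln(306/316) + (0.024 + 0.4²/2)·0.25 = -0.0322 + 0.0260 = -0.0062
d₁ = -0.0062 / 0.2000 = -0.0308 ≈ -0.03
d₂ = d₁ − σ√T = -0.0308 − 0.2000 = -0.2308 ≈ -0.23
e^(−rT) = e^(−0.024·0.25) = 0.9940
N(d₁) = N(-0.03) = 0.4880;  N(d₂) = N(-0.23) = 0.4090
C = 306·0.4880 − 316·0.9940·0.4090 = 149.3280 − 128.4685 = 20.8595

£20.86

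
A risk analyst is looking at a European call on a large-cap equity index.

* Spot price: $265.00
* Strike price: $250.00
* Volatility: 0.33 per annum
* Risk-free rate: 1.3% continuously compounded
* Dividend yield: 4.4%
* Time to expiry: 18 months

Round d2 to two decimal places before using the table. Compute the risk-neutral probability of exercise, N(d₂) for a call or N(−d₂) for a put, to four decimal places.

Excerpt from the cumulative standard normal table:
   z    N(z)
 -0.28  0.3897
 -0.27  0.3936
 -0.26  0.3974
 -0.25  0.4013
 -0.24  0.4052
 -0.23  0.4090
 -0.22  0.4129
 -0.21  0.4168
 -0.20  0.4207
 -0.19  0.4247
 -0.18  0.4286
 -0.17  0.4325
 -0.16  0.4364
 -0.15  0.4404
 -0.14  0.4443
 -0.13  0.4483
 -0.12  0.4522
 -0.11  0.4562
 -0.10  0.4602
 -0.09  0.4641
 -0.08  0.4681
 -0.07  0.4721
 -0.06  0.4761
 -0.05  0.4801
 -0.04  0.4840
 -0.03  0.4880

0.4325

T = 1.5;  σ√T = 0.4042
ln(S/K) + (r − q + σ²/2)T = ln(265/250) + (0.013 − 0.044 + 0.33²/2)·1.5 = 0.0583 + 0.0352 = 0.0934
d₁ = 0.0934 / 0.4042 = 0.2312 which rounds to 0.23
d₂ = d₁ − σ√T = 0.2312 − 0.4042 = -0.1730 which rounds to -0.17
Risk-neutral Pr[S_T > K] = N(d₂) = N(-0.17) = 0.4325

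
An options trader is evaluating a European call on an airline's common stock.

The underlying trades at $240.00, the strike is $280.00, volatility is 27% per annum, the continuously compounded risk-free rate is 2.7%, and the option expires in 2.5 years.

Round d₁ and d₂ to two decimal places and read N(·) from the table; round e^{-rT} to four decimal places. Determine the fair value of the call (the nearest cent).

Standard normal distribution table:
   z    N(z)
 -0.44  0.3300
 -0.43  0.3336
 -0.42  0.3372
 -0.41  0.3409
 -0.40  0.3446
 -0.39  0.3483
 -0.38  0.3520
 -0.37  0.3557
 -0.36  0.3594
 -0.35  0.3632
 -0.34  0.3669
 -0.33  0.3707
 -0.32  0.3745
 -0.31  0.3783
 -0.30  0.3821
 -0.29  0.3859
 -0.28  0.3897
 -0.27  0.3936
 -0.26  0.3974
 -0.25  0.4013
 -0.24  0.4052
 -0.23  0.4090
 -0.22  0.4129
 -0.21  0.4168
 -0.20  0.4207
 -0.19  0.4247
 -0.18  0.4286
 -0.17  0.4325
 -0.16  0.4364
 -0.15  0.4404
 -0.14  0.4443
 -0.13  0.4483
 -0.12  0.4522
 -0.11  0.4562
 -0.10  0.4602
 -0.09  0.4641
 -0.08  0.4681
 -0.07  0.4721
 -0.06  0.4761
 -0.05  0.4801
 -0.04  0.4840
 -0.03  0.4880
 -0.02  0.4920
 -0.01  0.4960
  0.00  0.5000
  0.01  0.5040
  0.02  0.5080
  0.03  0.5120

σ√T = 0.27 × 1.5811 = 0.4269
d₁ = [ln(240/280) + (0.027 + ½·0.27²)·2.5] / (σ√T) = (-0.1542 + 0.1586) / 0.4269 = 0.0105 ⇒ 0.01
d₂ = 0.0105 − 0.4269 = -0.4164 ⇒ -0.42
exp(−rT) = exp(−0.027·2.5) = 0.9347
N(d₁) = N(0.01) = 0.5040;  N(d₂) = N(-0.42) = 0.3372
C = 240·0.5040 − 280·0.9347·0.3372 = 120.9600 − 88.2506 = 32.7094

$32.71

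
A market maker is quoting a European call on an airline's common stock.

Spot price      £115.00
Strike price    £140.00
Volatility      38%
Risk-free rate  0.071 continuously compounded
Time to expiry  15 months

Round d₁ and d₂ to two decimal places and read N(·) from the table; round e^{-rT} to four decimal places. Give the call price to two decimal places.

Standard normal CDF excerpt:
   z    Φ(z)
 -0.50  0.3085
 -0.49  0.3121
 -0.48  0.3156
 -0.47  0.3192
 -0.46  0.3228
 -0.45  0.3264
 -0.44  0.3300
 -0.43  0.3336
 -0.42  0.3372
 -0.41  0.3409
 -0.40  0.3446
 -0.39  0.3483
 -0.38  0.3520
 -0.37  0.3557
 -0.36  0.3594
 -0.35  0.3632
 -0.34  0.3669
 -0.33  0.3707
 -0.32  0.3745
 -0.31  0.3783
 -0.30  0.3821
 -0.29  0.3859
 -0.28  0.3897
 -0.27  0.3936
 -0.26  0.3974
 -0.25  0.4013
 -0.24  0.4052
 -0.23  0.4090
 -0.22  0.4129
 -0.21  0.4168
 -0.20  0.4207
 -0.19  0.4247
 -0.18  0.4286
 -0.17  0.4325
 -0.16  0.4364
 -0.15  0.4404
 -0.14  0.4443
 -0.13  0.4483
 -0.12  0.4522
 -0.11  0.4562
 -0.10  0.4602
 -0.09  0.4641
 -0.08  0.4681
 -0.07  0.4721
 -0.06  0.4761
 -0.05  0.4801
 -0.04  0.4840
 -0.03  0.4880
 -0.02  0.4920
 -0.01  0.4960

σ√T = 0.38·√1.25 = 0.4249
ln(S/K) + (r + σ²/2)T = ln(115/140) + (0.071 + 0.38²/2)·1.25 = -0.1967 + 0.1790 = -0.0177
d₁ = -0.0177 / 0.4249 = -0.0417 → -0.04
d₂ = d₁ − σ√T = -0.0417 − 0.4249 = -0.4665 → -0.47
exp(−rT) = exp(−0.071·1.25) = 0.9151
N(d₁) = N(-0.04) = 0.4840;  N(d₂) = N(-0.47) = 0.3192
C = 115·0.4840 − 140·0.9151·0.3192 = 55.6600 − 40.8940 = 14.7660

£14.77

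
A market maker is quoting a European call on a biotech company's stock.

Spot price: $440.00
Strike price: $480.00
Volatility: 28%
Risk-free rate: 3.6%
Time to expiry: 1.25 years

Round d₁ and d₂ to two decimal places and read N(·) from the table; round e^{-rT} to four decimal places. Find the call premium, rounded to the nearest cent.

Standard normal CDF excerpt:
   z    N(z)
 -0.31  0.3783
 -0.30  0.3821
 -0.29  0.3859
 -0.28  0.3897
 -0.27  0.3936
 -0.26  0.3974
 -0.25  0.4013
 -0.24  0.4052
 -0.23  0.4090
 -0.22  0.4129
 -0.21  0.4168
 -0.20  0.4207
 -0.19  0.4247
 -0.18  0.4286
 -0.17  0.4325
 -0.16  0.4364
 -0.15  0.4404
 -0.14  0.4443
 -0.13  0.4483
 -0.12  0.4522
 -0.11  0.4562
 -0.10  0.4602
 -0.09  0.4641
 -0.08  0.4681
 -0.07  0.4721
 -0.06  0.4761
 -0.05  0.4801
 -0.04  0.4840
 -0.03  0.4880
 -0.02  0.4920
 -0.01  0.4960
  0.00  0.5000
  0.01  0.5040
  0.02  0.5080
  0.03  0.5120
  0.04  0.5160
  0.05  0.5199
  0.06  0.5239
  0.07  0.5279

T = 1.25;  σ√T = 0.3130
d₁ = [ln(440/480) + (0.036 + 0.28²/2)·1.25] / 0.3130 = [-0.0870 + 0.0940] / 0.3130 = 0.0223 ⇒ 0.02
d₂ = d₁ − σ√T = 0.0223 − 0.3130 = -0.2907 ⇒ -0.29
exp(−rT) = exp(−0.036·1.25) = 0.9560
N(d₁) = N(0.02) = 0.5080;  N(d₂) = N(-0.29) = 0.3859
C = 440·0.5080 − 480·0.9560·0.3859 = 223.5200 − 177.0818 = 46.4382

$46.44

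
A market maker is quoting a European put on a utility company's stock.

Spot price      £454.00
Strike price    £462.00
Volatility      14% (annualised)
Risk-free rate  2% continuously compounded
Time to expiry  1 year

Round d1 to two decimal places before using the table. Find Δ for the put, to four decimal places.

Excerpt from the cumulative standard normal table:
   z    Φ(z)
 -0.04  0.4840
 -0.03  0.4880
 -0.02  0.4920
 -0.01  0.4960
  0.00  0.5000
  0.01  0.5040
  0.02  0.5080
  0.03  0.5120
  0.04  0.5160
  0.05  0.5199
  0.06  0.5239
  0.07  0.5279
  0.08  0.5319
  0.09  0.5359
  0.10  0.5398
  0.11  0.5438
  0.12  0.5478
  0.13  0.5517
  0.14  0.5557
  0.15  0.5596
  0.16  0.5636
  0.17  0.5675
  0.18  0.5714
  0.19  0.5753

T = 1;  σ√T = 0.1400
d₁ = [ln(454/462) + (0.02 + 0.14²/2)·1] / 0.1400 = [-0.0175 + 0.0298] / 0.1400 = 0.0881 which rounds to 0.09
N(d₁) = N(0.09) = 0.5359
Δ_put = N(d₁) − 1 = 0.5359 − 1 = -0.4641

-0.4641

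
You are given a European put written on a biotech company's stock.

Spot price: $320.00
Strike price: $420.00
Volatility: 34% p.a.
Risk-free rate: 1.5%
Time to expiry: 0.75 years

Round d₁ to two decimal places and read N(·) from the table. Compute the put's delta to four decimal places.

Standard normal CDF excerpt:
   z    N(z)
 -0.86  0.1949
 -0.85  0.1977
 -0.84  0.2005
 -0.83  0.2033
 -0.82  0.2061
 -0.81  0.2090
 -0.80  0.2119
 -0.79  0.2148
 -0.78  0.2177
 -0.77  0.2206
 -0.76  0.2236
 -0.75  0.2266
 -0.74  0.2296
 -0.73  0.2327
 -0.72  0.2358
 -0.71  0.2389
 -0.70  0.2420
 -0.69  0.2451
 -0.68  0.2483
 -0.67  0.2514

σ√T = 0.34·√0.75 = 0.2944
d₁ = [ln(320/420) + (0.015 + 0.34²/2)·0.75] / 0.2944 = [-0.2719 + 0.0546] / 0.2944 = -0.7381 ⇒ -0.74
N(d₁) = N(-0.74) = 0.2296
Δ_put = N(d₁) − 1 = 0.2296 − 1 = -0.7704

-0.7704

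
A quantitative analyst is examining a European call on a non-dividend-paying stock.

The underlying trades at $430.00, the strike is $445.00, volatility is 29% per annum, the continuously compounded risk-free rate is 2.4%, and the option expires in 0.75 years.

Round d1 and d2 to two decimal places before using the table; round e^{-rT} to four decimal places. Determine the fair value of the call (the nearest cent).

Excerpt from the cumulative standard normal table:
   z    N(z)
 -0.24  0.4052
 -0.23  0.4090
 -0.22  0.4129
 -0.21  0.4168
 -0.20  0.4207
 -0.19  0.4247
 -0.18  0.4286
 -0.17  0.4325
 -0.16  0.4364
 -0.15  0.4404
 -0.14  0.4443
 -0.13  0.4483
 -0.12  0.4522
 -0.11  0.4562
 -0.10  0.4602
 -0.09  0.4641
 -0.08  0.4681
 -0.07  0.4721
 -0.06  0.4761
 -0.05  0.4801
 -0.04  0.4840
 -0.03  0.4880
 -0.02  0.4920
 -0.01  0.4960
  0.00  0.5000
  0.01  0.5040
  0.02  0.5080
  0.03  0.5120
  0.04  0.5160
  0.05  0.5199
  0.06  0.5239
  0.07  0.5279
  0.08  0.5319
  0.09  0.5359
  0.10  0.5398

$39.65

σ√T = 0.29 × 0.8660 = 0.2511
d₁ = [ln(430/445) + (0.024 + 0.29²/2)·0.75] / 0.2511 = [-0.0343 + 0.0495] / 0.2511 = 0.0607 ≈ 0.06
d₂ = d₁ − σ√T = 0.0607 − 0.2511 = -0.1904 ≈ -0.19
exp(−rT) = exp(−0.024·0.75) = 0.9822
C = 430·N(0.06) − 445·0.9822·N(-0.19) = 430·0.5239 − 445·0.9822·0.4247 = 225.2770 − 185.6275 = 39.6495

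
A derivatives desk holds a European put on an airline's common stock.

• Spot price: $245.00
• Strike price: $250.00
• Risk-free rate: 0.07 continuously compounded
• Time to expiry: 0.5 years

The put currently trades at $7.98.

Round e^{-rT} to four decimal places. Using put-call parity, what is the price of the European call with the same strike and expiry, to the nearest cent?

e^(−rT) = e^(−0.07·0.5) = 0.9656
Put-call parity: C − P = S − K·e^(−rT) = 245 − 250·0.9656 = 245 − 241.4000 = 3.6000
C = P + (C − P) = 7.98 + (3.6000) = 11.5800

$11.58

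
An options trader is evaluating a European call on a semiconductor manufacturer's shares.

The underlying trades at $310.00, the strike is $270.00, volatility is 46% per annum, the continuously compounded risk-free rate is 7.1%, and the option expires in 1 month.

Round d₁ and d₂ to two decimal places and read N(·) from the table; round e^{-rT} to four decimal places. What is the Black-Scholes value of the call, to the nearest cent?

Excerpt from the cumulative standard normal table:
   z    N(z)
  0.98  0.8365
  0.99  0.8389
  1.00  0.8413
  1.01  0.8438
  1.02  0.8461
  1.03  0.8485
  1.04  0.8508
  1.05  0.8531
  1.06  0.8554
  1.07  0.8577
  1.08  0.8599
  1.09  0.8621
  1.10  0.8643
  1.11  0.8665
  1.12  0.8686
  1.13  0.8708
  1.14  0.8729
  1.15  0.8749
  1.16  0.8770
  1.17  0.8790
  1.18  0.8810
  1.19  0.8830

T = 0.08333;  σ√T = 0.1328
d₁ = [ln(310/270) + (0.071 + ½·0.46²)·0.08333] / (σ√T) = (0.1382 + 0.0147) / 0.1328 = 1.1513 ≈ 1.15
d₂ = 1.1513 − 0.1328 = 1.0185 ≈ 1.02
e^(−rT) = e^(−0.071·0.08333) = 0.9941
C = 310·N(1.15) − 270·0.9941·N(1.02) = 310·0.8749 − 270·0.9941·0.8461 = 271.2190 − 227.0992 = 44.1198

$44.12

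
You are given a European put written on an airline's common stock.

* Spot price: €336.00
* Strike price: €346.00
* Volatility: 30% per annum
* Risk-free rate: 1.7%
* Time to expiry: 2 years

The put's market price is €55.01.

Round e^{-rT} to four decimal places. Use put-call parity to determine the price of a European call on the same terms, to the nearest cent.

e^(−rT) = e^(−0.017·2) = 0.9666
Put-call parity: C − P = S − K·e^(−rT) = 336 − 346·0.9666 = 336 − 334.4436 = 1.5564
C = P + (C − P) = 55.01 + (1.5564) = 56.5664

€56.57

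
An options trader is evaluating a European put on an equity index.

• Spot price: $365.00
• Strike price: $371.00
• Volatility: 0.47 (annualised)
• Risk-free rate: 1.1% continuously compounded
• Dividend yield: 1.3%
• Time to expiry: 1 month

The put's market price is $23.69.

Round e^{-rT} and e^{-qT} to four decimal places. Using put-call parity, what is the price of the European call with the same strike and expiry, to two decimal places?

exp(−qT) = exp(−0.013·0.08333) = 0.9989;  exp(−rT) = exp(−0.011·0.08333) = 0.9991
Put-call parity: C − P = S·e^(−qT) − K·e^(−rT) = 365·0.9989 − 371·0.9991 = 364.5985 − 370.6661 = -6.0676
C = P + (C − P) = 23.69 + (-6.0676) = 17.6224

$17.62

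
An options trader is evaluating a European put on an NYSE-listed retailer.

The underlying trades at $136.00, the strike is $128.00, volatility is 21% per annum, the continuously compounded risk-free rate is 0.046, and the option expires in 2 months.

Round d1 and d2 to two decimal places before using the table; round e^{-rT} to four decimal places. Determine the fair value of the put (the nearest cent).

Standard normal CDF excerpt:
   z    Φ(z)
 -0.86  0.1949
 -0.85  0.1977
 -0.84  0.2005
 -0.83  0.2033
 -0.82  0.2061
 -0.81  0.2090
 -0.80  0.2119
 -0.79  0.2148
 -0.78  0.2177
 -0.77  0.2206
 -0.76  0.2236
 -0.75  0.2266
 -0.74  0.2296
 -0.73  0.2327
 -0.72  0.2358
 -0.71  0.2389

T = 0.1667;  σ√T = 0.0857
d₁ = [ln(136/128) + (0.046 + 0.21²/2)·0.1667] / 0.0857 = [0.0606 + 0.0113] / 0.0857 = 0.8394 which rounds to 0.84
d₂ = d₁ − σ√T = 0.8394 − 0.0857 = 0.7537 which rounds to 0.75
exp(−rT) = exp(−0.046·0.1667) = 0.9924
N(−d₂) = N(-0.75) = 0.2266;  N(−d₁) = N(-0.84) = 0.2005
P = 128·0.9924·0.2266 − 136·0.2005 = 28.7844 − 27.2680 = 1.5164

$1.52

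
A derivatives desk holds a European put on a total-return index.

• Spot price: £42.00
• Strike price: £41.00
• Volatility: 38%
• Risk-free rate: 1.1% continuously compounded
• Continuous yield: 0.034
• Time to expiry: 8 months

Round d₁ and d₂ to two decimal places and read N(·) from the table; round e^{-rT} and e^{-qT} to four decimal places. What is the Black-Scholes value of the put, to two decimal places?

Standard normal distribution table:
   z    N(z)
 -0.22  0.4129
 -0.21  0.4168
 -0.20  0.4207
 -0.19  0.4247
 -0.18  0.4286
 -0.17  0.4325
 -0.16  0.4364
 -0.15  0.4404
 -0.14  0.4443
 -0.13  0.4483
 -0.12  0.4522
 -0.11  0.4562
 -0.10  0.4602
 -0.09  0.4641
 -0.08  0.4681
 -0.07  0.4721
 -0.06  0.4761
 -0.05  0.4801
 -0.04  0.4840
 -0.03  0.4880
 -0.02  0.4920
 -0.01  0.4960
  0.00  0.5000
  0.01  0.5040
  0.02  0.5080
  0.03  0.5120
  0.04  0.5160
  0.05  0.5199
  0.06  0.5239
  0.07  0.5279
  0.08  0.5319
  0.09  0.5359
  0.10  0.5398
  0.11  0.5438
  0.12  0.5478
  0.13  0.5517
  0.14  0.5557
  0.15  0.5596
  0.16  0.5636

£4.86

σ√T = 0.38 × 0.8165 = 0.3103
ln(S/K) + (r − q + σ²/2)T = ln(42/41) + (0.011 − 0.034 + 0.38²/2)·0.6667 = 0.0241 + 0.0328 = 0.0569
d₁ = 0.0569 / 0.3103 = 0.1834 → 0.18
d₂ = d₁ − σ√T = 0.1834 − 0.3103 = -0.1269 → -0.13
e^(−qT) = e^(−0.034·0.6667) = 0.9776;  e^(−rT) = e^(−0.011·0.6667) = 0.9927
N(−d₂) = N(0.13) = 0.5517;  N(−d₁) = N(-0.18) = 0.4286
P = 41·0.9927·0.5517 − 42·0.9776·0.4286 = 22.4546 − 17.5980 = 4.8566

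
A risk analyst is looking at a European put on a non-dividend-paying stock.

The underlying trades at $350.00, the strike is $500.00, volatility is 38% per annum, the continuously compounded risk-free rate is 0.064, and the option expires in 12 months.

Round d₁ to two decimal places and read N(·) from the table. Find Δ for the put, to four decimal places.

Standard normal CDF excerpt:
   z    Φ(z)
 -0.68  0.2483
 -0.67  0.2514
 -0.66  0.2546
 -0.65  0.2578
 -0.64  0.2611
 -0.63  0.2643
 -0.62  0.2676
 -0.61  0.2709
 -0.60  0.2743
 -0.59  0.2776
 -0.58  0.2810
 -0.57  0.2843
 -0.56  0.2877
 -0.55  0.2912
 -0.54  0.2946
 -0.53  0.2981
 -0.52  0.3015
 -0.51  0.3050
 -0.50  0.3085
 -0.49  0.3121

σ√T = 0.38 × 1.0000 = 0.3800
ln(S/K) + (r + σ²/2)T = ln(350/500) + (0.064 + 0.38²/2)·1 = -0.3567 + 0.1362 = -0.2205
d₁ = -0.2205 / 0.3800 = -0.5802 → -0.58
N(d₁) = N(-0.58) = 0.2810
Δ_put = N(d₁) − 1 = 0.2810 − 1 = -0.7190

-0.7190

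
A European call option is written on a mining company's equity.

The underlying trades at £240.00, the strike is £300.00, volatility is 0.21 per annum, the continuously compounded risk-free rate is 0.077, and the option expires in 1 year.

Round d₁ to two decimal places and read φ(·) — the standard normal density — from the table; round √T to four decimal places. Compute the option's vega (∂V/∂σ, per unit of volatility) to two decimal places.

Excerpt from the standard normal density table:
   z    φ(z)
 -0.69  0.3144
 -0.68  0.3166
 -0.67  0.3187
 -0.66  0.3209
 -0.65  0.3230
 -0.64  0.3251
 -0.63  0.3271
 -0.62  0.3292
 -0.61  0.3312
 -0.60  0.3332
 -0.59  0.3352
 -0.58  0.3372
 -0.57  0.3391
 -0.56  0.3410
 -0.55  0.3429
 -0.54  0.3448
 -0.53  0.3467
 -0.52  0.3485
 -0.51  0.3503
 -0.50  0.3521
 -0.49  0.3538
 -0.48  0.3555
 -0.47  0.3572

80.45

T = 1;  σ√T = 0.2100
ln(S/K) + (r + σ²/2)T = ln(240/300) + (0.077 + 0.21²/2)·1 = -0.2231 + 0.0990 = -0.1241
d₁ = -0.1241 / 0.2100 = -0.5909 → -0.59
√T = √1 = 1.0000
φ(d₁) = φ(-0.59) = 0.3352
vega = S·φ(d₁)·√T = 240·0.3352·1.0000 = 80.4480
(The put has the same vega.)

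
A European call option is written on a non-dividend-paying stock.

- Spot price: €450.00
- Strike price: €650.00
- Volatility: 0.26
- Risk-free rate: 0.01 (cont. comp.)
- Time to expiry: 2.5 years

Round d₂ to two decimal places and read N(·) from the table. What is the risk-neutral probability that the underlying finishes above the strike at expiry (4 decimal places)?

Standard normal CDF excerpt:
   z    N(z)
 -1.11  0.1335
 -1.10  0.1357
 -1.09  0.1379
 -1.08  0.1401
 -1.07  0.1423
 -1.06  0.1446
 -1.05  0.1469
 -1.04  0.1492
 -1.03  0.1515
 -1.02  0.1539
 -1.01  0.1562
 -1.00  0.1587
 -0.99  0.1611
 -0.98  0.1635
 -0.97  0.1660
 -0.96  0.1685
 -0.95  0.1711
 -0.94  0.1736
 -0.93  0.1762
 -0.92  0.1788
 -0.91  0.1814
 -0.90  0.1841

T = 2.5;  σ√T = 0.4111
d₁ = [ln(450/650) + (0.01 + ½·0.26²)·2.5] / (σ√T) = (-0.3677 + 0.1095) / 0.4111 = -0.6281 ⇒ -0.63
d₂ = -0.6281 − 0.4111 = -1.0392 ⇒ -1.04
Pr(exercise) under Q = N(d₂) = 0.1492

0.1492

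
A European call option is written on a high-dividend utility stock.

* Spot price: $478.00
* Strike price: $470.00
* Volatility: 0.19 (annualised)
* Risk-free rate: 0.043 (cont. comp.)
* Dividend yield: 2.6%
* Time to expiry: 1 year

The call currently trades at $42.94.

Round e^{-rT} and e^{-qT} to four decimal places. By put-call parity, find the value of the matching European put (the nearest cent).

$27.44

e^(−qT) = e^(−0.026·1) = 0.9743;  e^(−rT) = e^(−0.043·1) = 0.9579
Put-call parity: C − P = S·e^(−qT) − K·e^(−rT) = 478·0.9743 − 470·0.9579 = 465.7154 − 450.2130 = 15.5024
P = C − (C − P) = 42.94 − (15.5024) = 27.4376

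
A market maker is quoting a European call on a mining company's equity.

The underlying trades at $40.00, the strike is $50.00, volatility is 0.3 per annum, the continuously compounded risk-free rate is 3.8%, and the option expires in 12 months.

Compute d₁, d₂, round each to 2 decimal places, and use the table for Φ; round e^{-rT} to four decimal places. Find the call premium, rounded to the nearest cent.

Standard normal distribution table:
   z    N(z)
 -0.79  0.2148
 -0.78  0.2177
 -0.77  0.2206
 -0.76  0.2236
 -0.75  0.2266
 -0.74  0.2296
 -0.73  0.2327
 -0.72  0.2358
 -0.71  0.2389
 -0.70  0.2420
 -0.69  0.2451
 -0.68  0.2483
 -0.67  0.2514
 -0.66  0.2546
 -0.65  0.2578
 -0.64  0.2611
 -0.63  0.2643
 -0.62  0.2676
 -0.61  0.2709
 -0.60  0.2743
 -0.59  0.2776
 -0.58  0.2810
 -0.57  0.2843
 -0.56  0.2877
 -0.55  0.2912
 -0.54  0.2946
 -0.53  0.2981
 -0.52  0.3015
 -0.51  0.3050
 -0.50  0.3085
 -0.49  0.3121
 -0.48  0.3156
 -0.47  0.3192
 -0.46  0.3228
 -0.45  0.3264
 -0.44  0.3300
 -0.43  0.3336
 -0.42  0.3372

σ√T = 0.3·√1 = 0.3000
d₁ = [ln(40/50) + (0.038 + 0.3²/2)·1] / 0.3000 = [-0.2231 + 0.0830] / 0.3000 = -0.4671 ≈ -0.47
d₂ = d₁ − σ√T = -0.4671 − 0.3000 = -0.7671 ≈ -0.77
e^(−rT) = e^(−0.038·1) = 0.9627
N(d₁) = N(-0.47) = 0.3192;  N(d₂) = N(-0.77) = 0.2206
C = 40·0.3192 − 50·0.9627·0.2206 = 12.7680 − 10.6186 = 2.1494

$2.15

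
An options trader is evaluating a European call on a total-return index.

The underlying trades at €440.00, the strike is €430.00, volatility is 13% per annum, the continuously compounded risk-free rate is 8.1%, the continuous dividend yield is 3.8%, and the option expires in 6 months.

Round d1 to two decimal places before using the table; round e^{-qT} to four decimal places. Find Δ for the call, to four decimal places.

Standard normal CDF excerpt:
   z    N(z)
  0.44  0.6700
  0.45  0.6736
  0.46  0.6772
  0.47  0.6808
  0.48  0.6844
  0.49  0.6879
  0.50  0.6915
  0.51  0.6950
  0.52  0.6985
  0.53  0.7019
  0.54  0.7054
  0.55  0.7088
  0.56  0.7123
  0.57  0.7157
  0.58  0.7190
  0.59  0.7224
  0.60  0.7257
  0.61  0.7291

σ√T = 0.13·√0.5 = 0.0919
d₁ = [ln(440/430) + (0.081 − 0.038 + 0.13²/2)·0.5] / 0.0919 = [0.0230 + 0.0257] / 0.0919 = 0.5299 → 0.53
N(d₁) = N(0.53) = 0.7019
Δ_call = exp(−qT)·N(d₁) = 0.9812·0.7019 = 0.6887

0.6887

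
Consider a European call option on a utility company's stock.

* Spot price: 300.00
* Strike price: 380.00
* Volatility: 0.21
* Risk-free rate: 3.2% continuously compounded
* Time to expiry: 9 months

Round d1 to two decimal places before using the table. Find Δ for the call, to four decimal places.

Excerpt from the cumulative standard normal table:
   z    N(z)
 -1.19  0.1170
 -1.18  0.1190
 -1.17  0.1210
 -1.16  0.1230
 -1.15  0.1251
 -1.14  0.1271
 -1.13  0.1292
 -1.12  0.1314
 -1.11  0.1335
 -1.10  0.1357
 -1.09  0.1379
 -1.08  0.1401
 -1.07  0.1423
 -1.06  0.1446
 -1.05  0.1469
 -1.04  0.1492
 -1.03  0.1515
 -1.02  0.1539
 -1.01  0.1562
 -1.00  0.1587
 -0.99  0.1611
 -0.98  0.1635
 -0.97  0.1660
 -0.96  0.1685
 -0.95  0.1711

T = 0.75;  σ√T = 0.1819
d₁ = [ln(300/380) + (0.032 + ½·0.21²)·0.75] / (σ√T) = (-0.2364 + 0.0405) / 0.1819 = -1.0769 ≈ -1.08
N(d₁) = N(-1.08) = 0.1401
Δ_call = N(d₁) = 0.1401

0.1401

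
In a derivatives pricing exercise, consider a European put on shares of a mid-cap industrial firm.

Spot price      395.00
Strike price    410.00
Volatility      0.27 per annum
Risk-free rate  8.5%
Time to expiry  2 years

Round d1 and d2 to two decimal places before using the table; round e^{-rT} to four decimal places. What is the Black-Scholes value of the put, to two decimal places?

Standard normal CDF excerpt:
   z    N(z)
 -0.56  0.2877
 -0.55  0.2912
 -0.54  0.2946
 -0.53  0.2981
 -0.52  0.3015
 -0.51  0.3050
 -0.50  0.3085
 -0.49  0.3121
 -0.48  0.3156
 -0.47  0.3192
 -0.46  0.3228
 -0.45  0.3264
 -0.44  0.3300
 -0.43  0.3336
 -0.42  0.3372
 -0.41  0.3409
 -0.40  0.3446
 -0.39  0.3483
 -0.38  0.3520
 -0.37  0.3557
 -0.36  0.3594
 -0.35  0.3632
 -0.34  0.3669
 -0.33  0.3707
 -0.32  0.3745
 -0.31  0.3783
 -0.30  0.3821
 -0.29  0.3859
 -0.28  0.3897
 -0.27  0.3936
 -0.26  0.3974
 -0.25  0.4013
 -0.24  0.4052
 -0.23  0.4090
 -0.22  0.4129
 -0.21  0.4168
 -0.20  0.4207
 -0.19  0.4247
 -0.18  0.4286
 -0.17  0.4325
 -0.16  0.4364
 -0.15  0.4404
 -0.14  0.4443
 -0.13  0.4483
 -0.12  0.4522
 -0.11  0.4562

34.59

σ√T = 0.27 × 1.4142 = 0.3818
ln(S/K) + (r + σ²/2)T = ln(395/410) + (0.085 + 0.27²/2)·2 = -0.0373 + 0.2429 = 0.2056
d₁ = 0.2056 / 0.3818 = 0.5385 → 0.54
d₂ = d₁ − σ√T = 0.5385 − 0.3818 = 0.1567 → 0.16
exp(−rT) = exp(−0.085·2) = 0.8437
N(−d₂) = N(-0.16) = 0.4364;  N(−d₁) = N(-0.54) = 0.2946
P = 410·0.8437·0.4364 − 395·0.2946 = 150.9582 − 116.3670 = 34.5912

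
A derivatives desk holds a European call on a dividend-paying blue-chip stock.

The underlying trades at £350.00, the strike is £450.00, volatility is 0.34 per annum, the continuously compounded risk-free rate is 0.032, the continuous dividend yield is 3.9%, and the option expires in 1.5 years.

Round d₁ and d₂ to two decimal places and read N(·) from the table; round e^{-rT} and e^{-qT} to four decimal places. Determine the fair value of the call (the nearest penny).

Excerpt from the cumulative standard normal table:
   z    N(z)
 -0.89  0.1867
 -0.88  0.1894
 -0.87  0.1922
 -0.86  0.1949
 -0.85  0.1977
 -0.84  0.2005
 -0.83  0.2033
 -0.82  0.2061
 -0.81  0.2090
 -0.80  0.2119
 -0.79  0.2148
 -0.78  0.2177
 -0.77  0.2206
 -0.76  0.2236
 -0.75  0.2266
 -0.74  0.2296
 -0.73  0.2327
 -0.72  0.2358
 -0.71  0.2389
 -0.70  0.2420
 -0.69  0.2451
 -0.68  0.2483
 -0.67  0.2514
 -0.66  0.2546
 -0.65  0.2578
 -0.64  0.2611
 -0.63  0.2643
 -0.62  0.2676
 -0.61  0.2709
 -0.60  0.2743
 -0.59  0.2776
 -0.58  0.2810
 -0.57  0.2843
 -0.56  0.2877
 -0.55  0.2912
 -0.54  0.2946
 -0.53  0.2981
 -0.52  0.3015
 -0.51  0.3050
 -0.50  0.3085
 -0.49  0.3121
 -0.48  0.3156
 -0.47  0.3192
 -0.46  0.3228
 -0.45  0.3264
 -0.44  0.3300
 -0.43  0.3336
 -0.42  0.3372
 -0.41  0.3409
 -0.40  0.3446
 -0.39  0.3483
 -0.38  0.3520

£25.32

T = 1.5;  σ√T = 0.4164
d₁ = [ln(350/450) + (0.032 − 0.039 + ½·0.34²)·1.5] / (σ√T) = (-0.2513 + 0.0762) / 0.4164 = -0.4205 → -0.42
d₂ = -0.4205 − 0.4164 = -0.8369 → -0.84
exp(−qT) = exp(−0.039·1.5) = 0.9432;  exp(−rT) = exp(−0.032·1.5) = 0.9531
N(d₁) = N(-0.42) = 0.3372;  N(d₂) = N(-0.84) = 0.2005
C = 350·0.9432·0.3372 − 450·0.9531·0.2005 = 111.3165 − 85.9934 = 25.3230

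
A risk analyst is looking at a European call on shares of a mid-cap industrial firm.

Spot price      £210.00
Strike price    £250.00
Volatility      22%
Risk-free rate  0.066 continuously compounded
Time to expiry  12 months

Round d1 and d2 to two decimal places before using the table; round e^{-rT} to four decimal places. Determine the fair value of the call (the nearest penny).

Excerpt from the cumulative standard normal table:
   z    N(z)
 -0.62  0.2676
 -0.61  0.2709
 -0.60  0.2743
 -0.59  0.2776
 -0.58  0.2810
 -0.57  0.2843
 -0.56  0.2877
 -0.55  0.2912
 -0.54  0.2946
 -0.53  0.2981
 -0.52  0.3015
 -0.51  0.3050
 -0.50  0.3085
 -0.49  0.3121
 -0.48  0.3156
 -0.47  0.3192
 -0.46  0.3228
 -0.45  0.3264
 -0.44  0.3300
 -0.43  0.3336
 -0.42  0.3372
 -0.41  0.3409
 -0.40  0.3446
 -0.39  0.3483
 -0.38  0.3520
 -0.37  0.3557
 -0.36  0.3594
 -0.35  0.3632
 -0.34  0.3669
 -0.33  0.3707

T = 1;  σ√T = 0.2200
ln(S/K) + (r + σ²/2)T = ln(210/250) + (0.066 + 0.22²/2)·1 = -0.1744 + 0.0902 = -0.0842
d₁ = -0.0842 / 0.2200 = -0.3825 ⇒ -0.38
d₂ = d₁ − σ√T = -0.3825 − 0.2200 = -0.6025 ⇒ -0.60
e^(−rT) = e^(−0.066·1) = 0.9361
N(d₁) = N(-0.38) = 0.3520;  N(d₂) = N(-0.60) = 0.2743
C = 210·0.3520 − 250·0.9361·0.2743 = 73.9200 − 64.1931 = 9.7269

£9.73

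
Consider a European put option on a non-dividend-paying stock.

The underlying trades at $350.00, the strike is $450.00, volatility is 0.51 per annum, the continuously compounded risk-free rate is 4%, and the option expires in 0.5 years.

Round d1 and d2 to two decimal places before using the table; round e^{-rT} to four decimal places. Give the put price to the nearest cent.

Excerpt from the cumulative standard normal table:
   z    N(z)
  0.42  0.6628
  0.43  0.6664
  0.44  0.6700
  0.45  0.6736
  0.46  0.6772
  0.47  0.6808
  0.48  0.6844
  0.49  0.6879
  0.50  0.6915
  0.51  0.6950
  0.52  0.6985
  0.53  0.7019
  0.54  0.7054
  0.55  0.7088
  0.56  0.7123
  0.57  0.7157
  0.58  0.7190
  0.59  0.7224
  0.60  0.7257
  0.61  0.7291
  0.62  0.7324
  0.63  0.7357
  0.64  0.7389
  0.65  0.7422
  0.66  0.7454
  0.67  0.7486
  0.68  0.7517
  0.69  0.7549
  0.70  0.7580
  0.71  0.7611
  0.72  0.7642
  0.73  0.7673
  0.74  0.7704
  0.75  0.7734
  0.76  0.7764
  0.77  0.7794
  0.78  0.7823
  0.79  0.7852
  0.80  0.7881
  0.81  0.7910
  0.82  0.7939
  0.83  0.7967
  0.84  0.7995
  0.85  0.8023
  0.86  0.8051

T = 0.5;  σ√T = 0.3606
d₁ = [ln(350/450) + (0.04 + ½·0.51²)·0.5] / (σ√T) = (-0.2513 + 0.0850) / 0.3606 = -0.4611 ⇒ -0.46
d₂ = -0.4611 − 0.3606 = -0.8217 ⇒ -0.82
e^(−rT) = e^(−0.04·0.5) = 0.9802
N(−d₂) = N(0.82) = 0.7939;  N(−d₁) = N(0.46) = 0.6772
P = 450·0.9802·0.7939 − 350·0.6772 = 350.1814 − 237.0200 = 113.1614

$113.16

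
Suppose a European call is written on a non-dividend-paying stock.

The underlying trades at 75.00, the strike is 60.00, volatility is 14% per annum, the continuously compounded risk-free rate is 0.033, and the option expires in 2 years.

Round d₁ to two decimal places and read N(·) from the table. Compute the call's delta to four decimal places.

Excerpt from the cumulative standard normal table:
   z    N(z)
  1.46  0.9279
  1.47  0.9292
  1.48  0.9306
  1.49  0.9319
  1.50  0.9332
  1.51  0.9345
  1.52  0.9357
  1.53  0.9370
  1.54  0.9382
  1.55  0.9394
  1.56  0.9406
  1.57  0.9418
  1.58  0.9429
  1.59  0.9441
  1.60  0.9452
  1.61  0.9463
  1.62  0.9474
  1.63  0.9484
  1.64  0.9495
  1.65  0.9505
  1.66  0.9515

T = 2;  σ√T = 0.1980
d₁ = [ln(75/60) + (0.033 + ½·0.14²)·2] / (σ√T) = (0.2231 + 0.0856) / 0.1980 = 1.5594 ⇒ 1.56
N(d₁) = N(1.56) = 0.9406
Δ_call = N(d₁) = 0.9406

0.9406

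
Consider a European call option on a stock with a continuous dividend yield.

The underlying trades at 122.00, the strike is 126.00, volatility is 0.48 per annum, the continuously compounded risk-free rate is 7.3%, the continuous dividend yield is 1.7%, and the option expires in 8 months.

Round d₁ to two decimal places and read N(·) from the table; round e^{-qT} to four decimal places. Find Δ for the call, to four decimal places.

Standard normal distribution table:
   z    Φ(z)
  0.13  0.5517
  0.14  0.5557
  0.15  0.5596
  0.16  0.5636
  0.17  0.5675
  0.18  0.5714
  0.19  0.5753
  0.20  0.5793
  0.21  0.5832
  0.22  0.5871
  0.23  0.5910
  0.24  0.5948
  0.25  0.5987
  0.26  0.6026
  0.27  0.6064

0.5766

T = 0.6667;  σ√T = 0.3919
d₁ = [ln(122/126) + (0.073 − 0.017 + 0.48²/2)·0.6667] / 0.3919 = [-0.0323 + 0.1141] / 0.3919 = 0.2089 ⇒ 0.21
N(d₁) = N(0.21) = 0.5832
Δ_call = e^(−qT)·N(d₁) = 0.9887·0.5832 = 0.5766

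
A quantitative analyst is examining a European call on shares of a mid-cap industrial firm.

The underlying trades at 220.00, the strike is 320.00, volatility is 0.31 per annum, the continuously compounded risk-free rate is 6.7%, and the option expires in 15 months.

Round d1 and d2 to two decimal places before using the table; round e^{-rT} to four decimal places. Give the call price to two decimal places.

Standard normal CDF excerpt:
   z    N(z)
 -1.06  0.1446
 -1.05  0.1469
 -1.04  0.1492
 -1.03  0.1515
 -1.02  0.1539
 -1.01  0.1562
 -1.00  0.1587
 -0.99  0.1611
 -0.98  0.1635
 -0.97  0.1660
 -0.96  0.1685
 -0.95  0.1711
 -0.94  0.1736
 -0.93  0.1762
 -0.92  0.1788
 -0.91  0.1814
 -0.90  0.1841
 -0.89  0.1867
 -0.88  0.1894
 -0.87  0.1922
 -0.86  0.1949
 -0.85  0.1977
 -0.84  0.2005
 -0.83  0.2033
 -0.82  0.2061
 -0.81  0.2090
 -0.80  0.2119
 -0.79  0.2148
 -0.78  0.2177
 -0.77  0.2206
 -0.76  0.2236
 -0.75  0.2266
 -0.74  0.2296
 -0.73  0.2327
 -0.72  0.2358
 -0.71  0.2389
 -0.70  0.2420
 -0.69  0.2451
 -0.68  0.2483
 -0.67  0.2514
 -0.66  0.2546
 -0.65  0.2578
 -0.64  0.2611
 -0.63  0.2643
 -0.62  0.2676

9.34

σ√T = 0.31·√1.25 = 0.3466
d₁ = [ln(220/320) + (0.067 + ½·0.31²)·1.25] / (σ√T) = (-0.3747 + 0.1438) / 0.3466 = -0.6661 → -0.67
d₂ = -0.6661 − 0.3466 = -1.0127 → -1.01
e^(−rT) = e^(−0.067·1.25) = 0.9197
C = 220·N(-0.67) − 320·0.9197·N(-1.01) = 220·0.2514 − 320·0.9197·0.1562 = 55.3080 − 45.9703 = 9.3377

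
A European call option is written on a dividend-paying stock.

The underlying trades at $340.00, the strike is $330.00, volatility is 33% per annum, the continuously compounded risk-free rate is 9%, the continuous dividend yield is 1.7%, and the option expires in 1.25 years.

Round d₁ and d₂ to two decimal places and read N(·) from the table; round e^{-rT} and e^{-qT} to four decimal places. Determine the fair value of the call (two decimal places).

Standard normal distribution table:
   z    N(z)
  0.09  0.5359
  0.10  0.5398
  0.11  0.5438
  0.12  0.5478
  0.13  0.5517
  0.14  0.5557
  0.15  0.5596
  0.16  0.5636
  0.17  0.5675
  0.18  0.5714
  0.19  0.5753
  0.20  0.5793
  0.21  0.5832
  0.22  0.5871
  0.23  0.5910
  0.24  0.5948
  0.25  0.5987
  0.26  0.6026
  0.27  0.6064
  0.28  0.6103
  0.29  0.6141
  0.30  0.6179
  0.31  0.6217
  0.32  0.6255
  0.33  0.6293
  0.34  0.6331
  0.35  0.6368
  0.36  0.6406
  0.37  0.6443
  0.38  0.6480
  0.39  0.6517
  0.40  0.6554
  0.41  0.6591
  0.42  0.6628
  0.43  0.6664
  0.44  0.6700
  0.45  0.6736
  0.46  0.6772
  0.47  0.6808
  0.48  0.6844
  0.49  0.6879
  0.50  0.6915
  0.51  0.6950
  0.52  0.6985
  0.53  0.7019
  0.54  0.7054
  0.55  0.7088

σ√T = 0.33 × 1.1180 = 0.3690
ln(S/K) + (r − q + σ²/2)T = ln(340/330) + (0.09 − 0.017 + 0.33²/2)·1.25 = 0.0299 + 0.1593 = 0.1892
d₁ = 0.1892 / 0.3690 = 0.5127 ≈ 0.51
d₂ = d₁ − σ√T = 0.5127 − 0.3690 = 0.1438 ≈ 0.14
exp(−qT) = exp(−0.017·1.25) = 0.9790;  exp(−rT) = exp(−0.09·1.25) = 0.8936
N(d₁) = N(0.51) = 0.6950;  N(d₂) = N(0.14) = 0.5557
C = 340·0.9790·0.6950 − 330·0.8936·0.5557 = 231.3377 − 163.8693 = 67.4684

$67.47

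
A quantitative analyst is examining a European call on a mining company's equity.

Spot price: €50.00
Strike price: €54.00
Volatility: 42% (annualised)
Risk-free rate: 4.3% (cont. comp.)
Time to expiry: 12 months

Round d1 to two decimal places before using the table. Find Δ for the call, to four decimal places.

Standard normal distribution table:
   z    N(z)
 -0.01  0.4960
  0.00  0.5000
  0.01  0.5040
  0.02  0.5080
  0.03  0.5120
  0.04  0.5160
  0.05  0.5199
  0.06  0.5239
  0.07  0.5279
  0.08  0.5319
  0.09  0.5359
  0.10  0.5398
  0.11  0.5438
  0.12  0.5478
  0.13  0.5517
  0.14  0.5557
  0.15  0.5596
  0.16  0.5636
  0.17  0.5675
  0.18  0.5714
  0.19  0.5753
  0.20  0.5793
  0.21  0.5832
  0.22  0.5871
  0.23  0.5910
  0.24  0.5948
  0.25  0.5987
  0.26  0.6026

0.5517

T = 1;  σ√T = 0.4200
d₁ = [ln(50/54) + (0.043 + 0.42²/2)·1] / 0.4200 = [-0.0770 + 0.1312] / 0.4200 = 0.1291 ≈ 0.13
N(d₁) = N(0.13) = 0.5517
Δ_call = N(d₁) = 0.5517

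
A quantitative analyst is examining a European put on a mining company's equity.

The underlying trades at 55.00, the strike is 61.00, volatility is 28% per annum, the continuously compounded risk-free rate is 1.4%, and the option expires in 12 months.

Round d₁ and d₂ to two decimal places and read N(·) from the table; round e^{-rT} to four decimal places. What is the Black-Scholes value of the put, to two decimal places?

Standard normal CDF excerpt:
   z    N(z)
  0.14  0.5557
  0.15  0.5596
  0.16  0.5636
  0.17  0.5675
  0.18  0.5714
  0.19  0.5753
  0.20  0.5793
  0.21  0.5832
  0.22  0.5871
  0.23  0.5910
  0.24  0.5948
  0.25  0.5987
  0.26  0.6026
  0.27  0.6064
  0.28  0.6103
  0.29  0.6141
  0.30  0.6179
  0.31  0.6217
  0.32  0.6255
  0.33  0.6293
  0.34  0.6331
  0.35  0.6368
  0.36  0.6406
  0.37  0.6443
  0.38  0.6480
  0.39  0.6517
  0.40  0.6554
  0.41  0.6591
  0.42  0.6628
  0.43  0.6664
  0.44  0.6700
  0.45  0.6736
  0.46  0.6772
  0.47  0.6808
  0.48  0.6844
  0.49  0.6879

σ√T = 0.28·√1 = 0.2800
d₁ = [ln(55/61) + (0.014 + 0.28²/2)·1] / 0.2800 = [-0.1035 + 0.0532] / 0.2800 = -0.1798 ⇒ -0.18
d₂ = d₁ − σ√T = -0.1798 − 0.2800 = -0.4598 ⇒ -0.46
exp(−rT) = exp(−0.014·1) = 0.9861
P = 61·0.9861·N(0.46) − 55·N(0.18) = 61·0.9861·0.6772 − 55·0.5714 = 40.7350 − 31.4270 = 9.3080

9.31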